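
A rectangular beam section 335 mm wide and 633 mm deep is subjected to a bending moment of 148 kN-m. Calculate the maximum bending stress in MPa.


I = b * h^3 / 12 = 335 * 633^3 / 12 = 7080675491.25 mm^4
y = h / 2 = 633 / 2 = 316.5 mm
M = 148 kN-m = 148000000.0 N-mm
sigma = M * y / I = 148000000.0 * 316.5 / 7080675491.25
= 6.62 MPa

6.62 MPa


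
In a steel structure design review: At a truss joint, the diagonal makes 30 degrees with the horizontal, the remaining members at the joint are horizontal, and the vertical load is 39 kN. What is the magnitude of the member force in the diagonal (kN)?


At the joint, only the diagonal has a vertical component, so vertical equilibrium gives:
F * sin(30) = 39
F = 39 / sin(30)
= 39 / 0.5
= 78.0 kN

78.0 kN


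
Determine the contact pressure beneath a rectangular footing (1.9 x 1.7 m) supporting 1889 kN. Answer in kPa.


A = 1.9 * 1.7 = 3.23 m^2
q = P / A = 1889 / 3.23
= 584.8297 kPa

584.8297 kPa


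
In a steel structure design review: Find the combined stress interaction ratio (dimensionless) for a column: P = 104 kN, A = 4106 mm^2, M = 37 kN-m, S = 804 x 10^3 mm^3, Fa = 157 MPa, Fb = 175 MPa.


f_a = P / A = 104000.0 / 4106 = 25.3288 MPa
f_b = M / S = 37000000.0 / 804000.0 = 46.0199 MPa
Ratio = f_a / Fa + f_b / Fb
= 25.3288 / 157 + 46.0199 / 175
= 0.4243 (dimensionless)

0.4243 (dimensionless)


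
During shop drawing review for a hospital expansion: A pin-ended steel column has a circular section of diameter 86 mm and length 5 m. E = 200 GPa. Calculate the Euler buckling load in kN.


I = pi * d^4 / 64 = 2685120.03 mm^4
L = 5000.0 mm
P_cr = pi^2 * E * I / L^2
= 9.8696 * 200000.0 * 2685120.03 / 5000.0^2
= 212008.58 N = 212.0086 kN

212.0086 kN


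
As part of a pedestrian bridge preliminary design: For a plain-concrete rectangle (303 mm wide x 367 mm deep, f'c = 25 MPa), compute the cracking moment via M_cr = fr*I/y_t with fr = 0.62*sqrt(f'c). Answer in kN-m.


fr = 0.62 * sqrt(25) = 0.62 * 5.0 = 3.1 MPa
I = 303 * 367^3 / 12 = 1248129290.75 mm^4
y_t = 183.5 mm
M_cr = fr * I / y_t = 3.1 * 1248129290.75 / 183.5 N-mm
= 21.0856 kN-m

21.0856 kN-m


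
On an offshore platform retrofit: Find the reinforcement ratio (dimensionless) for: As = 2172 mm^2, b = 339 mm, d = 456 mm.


rho = As / (b * d)
= 2172 / (339 * 456)
= 2172 / 154584
= 0.014051 (dimensionless)

0.014051 (dimensionless)


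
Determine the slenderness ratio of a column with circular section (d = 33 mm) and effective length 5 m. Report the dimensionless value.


Radius of gyration r = d / 4 = 33 / 4 = 8.25 mm
L_eff = 5000.0 mm
Slenderness ratio = L / r = 5000.0 / 8.25 = 606.06 (dimensionless)

606.06 (dimensionless)


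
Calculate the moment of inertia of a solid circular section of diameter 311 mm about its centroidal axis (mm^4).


r = d / 2 = 311 / 2 = 155.5 mm
I = pi * r^4 / 4 = pi * 155.5^4 / 4
= 459210124.66 mm^4

459210124.66 mm^4


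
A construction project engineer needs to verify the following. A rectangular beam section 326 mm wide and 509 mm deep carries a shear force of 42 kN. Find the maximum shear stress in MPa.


A = b * h = 326 * 509 = 165934 mm^2
V = 42 kN = 42000.0 N
tau_max = 1.5 * V / A = 1.5 * 42000.0 / 165934
= 0.3797 MPa

0.3797 MPa


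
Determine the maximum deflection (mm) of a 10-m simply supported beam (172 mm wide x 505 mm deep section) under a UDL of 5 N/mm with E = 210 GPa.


I = 172 * 505^3 / 12 = 1845955958.33 mm^4
L = 10000.0 mm, w = 5 N/mm, E = 210000.0 MPa
delta = 5 * w * L^4 / (384 * E * I)
= 5 * 5 * 10000.0^4 / (384 * 210000.0 * 1845955958.33)
= 1.6795 mm

1.6795 mm


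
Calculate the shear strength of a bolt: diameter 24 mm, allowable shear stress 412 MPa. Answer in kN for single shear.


A = pi * d^2 / 4 = pi * 24^2 / 4 = 452.3893 mm^2
V = f_v * A / 1000 = 412 * 452.3893 / 1000
= 186.3844 kN

186.3844 kN


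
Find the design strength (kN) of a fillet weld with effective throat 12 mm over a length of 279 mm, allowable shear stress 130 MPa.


Strength = throat * length * allowable stress
= 12 * 279 * 130 N
= 435240 N
= 435.24 kN

435.24 kN


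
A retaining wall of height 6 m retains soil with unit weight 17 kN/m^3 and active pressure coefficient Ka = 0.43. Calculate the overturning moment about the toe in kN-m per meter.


Pa = 0.5 * Ka * gamma * H^2
= 0.5 * 0.43 * 17 * 6^2
= 131.58 kN/m
Arm = H / 3 = 6 / 3 = 2.0 m
Mo = Pa * arm = Pa * H / 3 = 131.58 * 6 / 3 = 263.16 kN-m/m

263.16 kN-m/m


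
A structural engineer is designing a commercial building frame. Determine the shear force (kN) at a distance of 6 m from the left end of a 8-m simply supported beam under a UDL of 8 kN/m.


R_A = w * L / 2 = 8 * 8 / 2 = 32.0 kN
V(x) = R_A - w * x = 32.0 - 8 * 6
= -16.0 kN

-16.0 kN


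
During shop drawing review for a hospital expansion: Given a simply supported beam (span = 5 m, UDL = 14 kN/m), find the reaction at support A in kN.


Total load = w * L = 14 * 5 = 70 kN
By symmetry, each reaction R = total / 2 = 70 / 2 = 35.0 kN

35.0 kN


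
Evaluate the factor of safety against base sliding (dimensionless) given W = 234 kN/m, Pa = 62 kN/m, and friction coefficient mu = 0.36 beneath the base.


Resisting force = mu * W = 0.36 * 234 = 84.24 kN/m
FOS = Resisting / Driving = 84.24 / 62
= 1.3587 (dimensionless)

1.3587 (dimensionless)


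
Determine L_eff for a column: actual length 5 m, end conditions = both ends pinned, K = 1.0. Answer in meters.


L_eff = K * L
= 1.0 * 5
= 5.0 m

5.0 m


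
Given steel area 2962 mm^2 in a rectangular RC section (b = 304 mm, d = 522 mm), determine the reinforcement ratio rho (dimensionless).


rho = As / (b * d)
= 2962 / (304 * 522)
= 2962 / 158688
= 0.018666 (dimensionless)

0.018666 (dimensionless)


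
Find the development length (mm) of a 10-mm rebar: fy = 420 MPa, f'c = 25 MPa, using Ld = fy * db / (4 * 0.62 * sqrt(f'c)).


Ld = (fy * db) / (4 * 0.62 * sqrt(f'c))
= (420 * 10) / (4 * 0.62 * sqrt(25))
= 4200 / 12.4
= 338.71 mm

338.71 mm


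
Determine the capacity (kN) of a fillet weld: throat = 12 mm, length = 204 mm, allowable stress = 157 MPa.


Strength = throat * length * allowable stress
= 12 * 204 * 157 N
= 384336 N
= 384.34 kN

384.34 kN


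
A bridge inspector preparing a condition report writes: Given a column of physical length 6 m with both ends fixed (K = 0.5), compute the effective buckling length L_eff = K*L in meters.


L_eff = K * L
= 0.5 * 6
= 3.0 m

3.0 m


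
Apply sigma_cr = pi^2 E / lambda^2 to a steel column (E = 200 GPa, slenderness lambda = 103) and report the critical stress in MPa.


sigma_cr = pi^2 * E / lambda^2
= 9.8696 * 200000.0 / 103^2
= 9.8696 * 200000.0 / 10609
= 186.061 MPa

186.061 MPa


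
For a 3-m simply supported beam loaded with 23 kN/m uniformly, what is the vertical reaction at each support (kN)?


Total load = w * L = 23 * 3 = 69 kN
By symmetry, each reaction R = total / 2 = 69 / 2 = 34.5 kN

34.5 kN


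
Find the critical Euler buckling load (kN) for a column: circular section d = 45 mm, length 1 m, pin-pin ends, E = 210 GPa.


I = pi * d^4 / 64 = 201288.96 mm^4
L = 1000.0 mm
P_cr = pi^2 * E * I / L^2
= 9.8696 * 210000.0 * 201288.96 / 1000.0^2
= 417194.9 N = 417.1949 kN

417.1949 kN


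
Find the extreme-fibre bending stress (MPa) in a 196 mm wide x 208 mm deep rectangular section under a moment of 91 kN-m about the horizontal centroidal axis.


I = b * h^3 / 12 = 196 * 208^3 / 12 = 146982229.33 mm^4
y = h / 2 = 208 / 2 = 104.0 mm
M = 91 kN-m = 91000000.0 N-mm
sigma = M * y / I = 91000000.0 * 104.0 / 146982229.33
= 64.39 MPa

64.39 MPa


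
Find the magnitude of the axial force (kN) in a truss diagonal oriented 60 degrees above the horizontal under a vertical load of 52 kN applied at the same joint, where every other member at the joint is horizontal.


At the joint, only the diagonal has a vertical component, so vertical equilibrium gives:
F * sin(60) = 52
F = 52 / sin(60)
= 52 / 0.866025
= 60.04 kN

60.04 kN


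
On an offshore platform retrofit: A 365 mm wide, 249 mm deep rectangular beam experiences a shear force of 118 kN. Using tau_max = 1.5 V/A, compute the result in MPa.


A = b * h = 365 * 249 = 90885 mm^2
V = 118 kN = 118000.0 N
tau_max = 1.5 * V / A = 1.5 * 118000.0 / 90885
= 1.9475 MPa

1.9475 MPa


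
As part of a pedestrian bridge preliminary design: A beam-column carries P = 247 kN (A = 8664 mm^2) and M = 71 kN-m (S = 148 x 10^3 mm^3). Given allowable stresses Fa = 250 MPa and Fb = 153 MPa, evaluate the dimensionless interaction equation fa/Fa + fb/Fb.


f_a = P / A = 247000.0 / 8664 = 28.5088 MPa
f_b = M / S = 71000000.0 / 148000.0 = 479.7297 MPa
Ratio = f_a / Fa + f_b / Fb
= 28.5088 / 250 + 479.7297 / 153
= 3.2495 (dimensionless)

3.2495 (dimensionless)


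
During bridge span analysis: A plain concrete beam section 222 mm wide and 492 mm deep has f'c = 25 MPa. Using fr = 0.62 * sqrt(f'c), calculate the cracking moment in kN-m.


fr = 0.62 * sqrt(25) = 0.62 * 5.0 = 3.1 MPa
I = 222 * 492^3 / 12 = 2203266528.0 mm^4
y_t = 246.0 mm
M_cr = fr * I / y_t = 3.1 * 2203266528.0 / 246.0 N-mm
= 27.7647 kN-m

27.7647 kN-m


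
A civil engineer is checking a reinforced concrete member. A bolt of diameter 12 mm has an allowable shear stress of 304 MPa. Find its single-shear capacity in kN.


A = pi * d^2 / 4 = pi * 12^2 / 4 = 113.0973 mm^2
V = f_v * A / 1000 = 304 * 113.0973 / 1000
= 34.3816 kN

34.3816 kN


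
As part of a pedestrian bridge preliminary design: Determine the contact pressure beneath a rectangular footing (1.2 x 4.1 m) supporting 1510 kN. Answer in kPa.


A = 1.2 * 4.1 = 4.92 m^2
q = P / A = 1510 / 4.92
= 306.9106 kPa

306.9106 kPa


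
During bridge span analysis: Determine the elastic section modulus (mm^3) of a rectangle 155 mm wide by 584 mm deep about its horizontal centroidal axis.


S = b * h^2 / 6
= 155 * 584^2 / 6
= 155 * 341056 / 6
= 8810613.33 mm^3

8810613.33 mm^3


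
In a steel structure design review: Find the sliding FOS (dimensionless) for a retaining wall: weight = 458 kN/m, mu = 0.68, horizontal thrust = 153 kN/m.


Resisting force = mu * W = 0.68 * 458 = 311.44 kN/m
FOS = Resisting / Driving = 311.44 / 153
= 2.0356 (dimensionless)

2.0356 (dimensionless)


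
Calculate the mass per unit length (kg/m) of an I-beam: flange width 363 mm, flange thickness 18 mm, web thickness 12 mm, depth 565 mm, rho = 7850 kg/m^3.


A_flanges = 2 * 363 * 18 = 13068 mm^2
A_web = (565 - 2 * 18) * 12 = 6348 mm^2
A_total = 13068 + 6348 = 19416 mm^2 = 0.019416 m^2
Weight = rho * A = 7850 * 0.019416 = 152.4156 kg/m

152.4156 kg/m


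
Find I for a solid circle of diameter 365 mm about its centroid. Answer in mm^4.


r = d / 2 = 365 / 2 = 182.5 mm
I = pi * r^4 / 4 = pi * 182.5^4 / 4
= 871247122.07 mm^4

871247122.07 mm^4


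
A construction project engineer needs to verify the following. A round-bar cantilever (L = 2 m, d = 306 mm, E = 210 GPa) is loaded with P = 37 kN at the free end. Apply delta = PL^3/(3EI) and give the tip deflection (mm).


I = pi * d^4 / 64 = pi * 306^4 / 64 = 430383491.67 mm^4
L = 2000.0 mm, P = 37000.0 N, E = 210000.0 MPa
delta = P * L^3 / (3 * E * I)
= 37000.0 * 2000.0^3 / (3 * 210000.0 * 430383491.67)
= 1.0917 mm

1.0917 mm


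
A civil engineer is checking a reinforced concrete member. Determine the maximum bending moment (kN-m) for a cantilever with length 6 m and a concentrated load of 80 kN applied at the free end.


For a cantilever with a point load at the free end:
M_max = P * L = 80 * 6 = 480 kN-m

480 kN-m


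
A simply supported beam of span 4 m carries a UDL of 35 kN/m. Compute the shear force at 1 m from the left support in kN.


R_A = w * L / 2 = 35 * 4 / 2 = 70.0 kN
V(x) = R_A - w * x = 70.0 - 35 * 1
= 35.0 kN

35.0 kN


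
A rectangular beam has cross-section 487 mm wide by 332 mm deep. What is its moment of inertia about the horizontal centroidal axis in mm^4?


I = b * h^3 / 12
= 487 * 332^3 / 12
= 487 * 36594368 / 12
= 1485121434.67 mm^4

1485121434.67 mm^4


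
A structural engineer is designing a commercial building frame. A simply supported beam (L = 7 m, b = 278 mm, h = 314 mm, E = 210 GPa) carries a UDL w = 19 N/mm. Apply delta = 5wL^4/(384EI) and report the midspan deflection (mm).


I = 278 * 314^3 / 12 = 717220169.33 mm^4
L = 7000.0 mm, w = 19 N/mm, E = 210000.0 MPa
delta = 5 * w * L^4 / (384 * E * I)
= 5 * 19 * 7000.0^4 / (384 * 210000.0 * 717220169.33)
= 3.9438 mm

3.9438 mm


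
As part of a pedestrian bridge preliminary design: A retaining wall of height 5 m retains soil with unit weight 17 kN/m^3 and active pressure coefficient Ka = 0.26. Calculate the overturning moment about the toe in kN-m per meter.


Pa = 0.5 * Ka * gamma * H^2
= 0.5 * 0.26 * 17 * 5^2
= 55.25 kN/m
Arm = H / 3 = 5 / 3 = 1.6667 m
Mo = Pa * arm = Pa * H / 3 = 55.25 * 5 / 3 = 92.0833 kN-m/m

92.0833 kN-m/m


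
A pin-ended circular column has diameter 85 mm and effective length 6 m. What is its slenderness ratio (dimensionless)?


Radius of gyration r = d / 4 = 85 / 4 = 21.25 mm
L_eff = 6000.0 mm
Slenderness ratio = L / r = 6000.0 / 21.25 = 282.35 (dimensionless)

282.35 (dimensionless)


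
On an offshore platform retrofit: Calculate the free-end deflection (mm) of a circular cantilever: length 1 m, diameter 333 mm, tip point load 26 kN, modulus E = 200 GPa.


I = pi * d^4 / 64 = pi * 333^4 / 64 = 603596666.66 mm^4
L = 1000.0 mm, P = 26000.0 N, E = 200000.0 MPa
delta = P * L^3 / (3 * E * I)
= 26000.0 * 1000.0^3 / (3 * 200000.0 * 603596666.66)
= 0.0718 mm

0.0718 mm


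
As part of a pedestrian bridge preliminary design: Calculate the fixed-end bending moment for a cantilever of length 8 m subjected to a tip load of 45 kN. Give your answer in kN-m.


For a cantilever with a point load at the free end:
M_max = P * L = 45 * 8 = 360 kN-m

360 kN-m


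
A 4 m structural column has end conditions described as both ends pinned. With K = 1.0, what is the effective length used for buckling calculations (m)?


L_eff = K * L
= 1.0 * 4
= 4.0 m

4.0 m


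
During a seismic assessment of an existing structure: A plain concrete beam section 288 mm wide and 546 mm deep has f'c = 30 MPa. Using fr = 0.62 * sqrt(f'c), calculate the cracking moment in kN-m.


fr = 0.62 * sqrt(30) = 0.62 * 5.4772 = 3.3959 MPa
I = 288 * 546^3 / 12 = 3906512064.0 mm^4
y_t = 273.0 mm
M_cr = fr * I / y_t = 3.3959 * 3906512064.0 / 273.0 N-mm
= 48.5936 kN-m

48.5936 kN-m


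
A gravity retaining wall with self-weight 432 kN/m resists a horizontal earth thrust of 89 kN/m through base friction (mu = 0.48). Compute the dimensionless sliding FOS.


Resisting force = mu * W = 0.48 * 432 = 207.36 kN/m
FOS = Resisting / Driving = 207.36 / 89
= 2.3299 (dimensionless)

2.3299 (dimensionless)


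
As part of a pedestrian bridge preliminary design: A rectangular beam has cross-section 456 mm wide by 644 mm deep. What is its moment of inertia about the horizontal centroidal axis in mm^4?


I = b * h^3 / 12
= 456 * 644^3 / 12
= 456 * 267089984 / 12
= 10149419392.0 mm^4

10149419392.0 mm^4


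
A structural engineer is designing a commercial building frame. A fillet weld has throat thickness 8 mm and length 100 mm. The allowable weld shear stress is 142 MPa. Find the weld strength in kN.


Strength = throat * length * allowable stress
= 8 * 100 * 142 N
= 113600 N
= 113.6 kN

113.6 kN


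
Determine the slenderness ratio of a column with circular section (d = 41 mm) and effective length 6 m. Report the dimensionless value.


Radius of gyration r = d / 4 = 41 / 4 = 10.25 mm
L_eff = 6000.0 mm
Slenderness ratio = L / r = 6000.0 / 10.25 = 585.37 (dimensionless)

585.37 (dimensionless)


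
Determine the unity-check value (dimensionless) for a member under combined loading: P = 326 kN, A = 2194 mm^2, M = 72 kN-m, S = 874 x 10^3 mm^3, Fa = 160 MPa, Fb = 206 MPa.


f_a = P / A = 326000.0 / 2194 = 148.5871 MPa
f_b = M / S = 72000000.0 / 874000.0 = 82.3799 MPa
Ratio = f_a / Fa + f_b / Fb
= 148.5871 / 160 + 82.3799 / 206
= 1.3286 (dimensionless)

1.3286 (dimensionless)


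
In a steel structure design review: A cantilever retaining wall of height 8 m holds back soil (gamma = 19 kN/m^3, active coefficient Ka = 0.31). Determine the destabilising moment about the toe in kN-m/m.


Pa = 0.5 * Ka * gamma * H^2
= 0.5 * 0.31 * 19 * 8^2
= 188.48 kN/m
Arm = H / 3 = 8 / 3 = 2.6667 m
Mo = Pa * arm = Pa * H / 3 = 188.48 * 8 / 3 = 502.6133 kN-m/m

502.6133 kN-m/m


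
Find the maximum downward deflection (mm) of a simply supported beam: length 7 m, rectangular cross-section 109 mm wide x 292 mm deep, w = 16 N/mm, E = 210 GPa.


I = 109 * 292^3 / 12 = 226148549.33 mm^4
L = 7000.0 mm, w = 16 N/mm, E = 210000.0 MPa
delta = 5 * w * L^4 / (384 * E * I)
= 5 * 16 * 7000.0^4 / (384 * 210000.0 * 226148549.33)
= 10.5327 mm

10.5327 mm


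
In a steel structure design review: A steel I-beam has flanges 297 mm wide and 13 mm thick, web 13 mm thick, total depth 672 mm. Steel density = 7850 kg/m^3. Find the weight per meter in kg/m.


A_flanges = 2 * 297 * 13 = 7722 mm^2
A_web = (672 - 2 * 13) * 13 = 8398 mm^2
A_total = 7722 + 8398 = 16120 mm^2 = 0.016120 m^2
Weight = rho * A = 7850 * 0.016120 = 126.542 kg/m

126.542 kg/m


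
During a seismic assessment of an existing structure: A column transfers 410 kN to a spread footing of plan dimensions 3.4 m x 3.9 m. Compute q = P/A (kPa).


A = 3.4 * 3.9 = 13.26 m^2
q = P / A = 410 / 13.26
= 30.9201 kPa

30.9201 kPa


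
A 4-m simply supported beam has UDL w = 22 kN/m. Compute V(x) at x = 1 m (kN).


R_A = w * L / 2 = 22 * 4 / 2 = 44.0 kN
V(x) = R_A - w * x = 44.0 - 22 * 1
= 22.0 kN

22.0 kN


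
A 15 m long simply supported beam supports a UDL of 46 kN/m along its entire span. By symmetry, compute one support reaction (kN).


Total load = w * L = 46 * 15 = 690 kN
By symmetry, each reaction R = total / 2 = 690 / 2 = 345.0 kN

345.0 kN


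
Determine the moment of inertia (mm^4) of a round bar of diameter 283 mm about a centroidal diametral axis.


r = d / 2 = 283 / 2 = 141.5 mm
I = pi * r^4 / 4 = pi * 141.5^4 / 4
= 314858658.55 mm^4

314858658.55 mm^4


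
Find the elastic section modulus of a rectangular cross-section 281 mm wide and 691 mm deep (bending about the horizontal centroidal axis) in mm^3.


S = b * h^2 / 6
= 281 * 691^2 / 6
= 281 * 477481 / 6
= 22362026.83 mm^3

22362026.83 mm^3


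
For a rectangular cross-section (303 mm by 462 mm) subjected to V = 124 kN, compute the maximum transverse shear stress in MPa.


A = b * h = 303 * 462 = 139986 mm^2
V = 124 kN = 124000.0 N
tau_max = 1.5 * V / A = 1.5 * 124000.0 / 139986
= 1.3287 MPa

1.3287 MPa


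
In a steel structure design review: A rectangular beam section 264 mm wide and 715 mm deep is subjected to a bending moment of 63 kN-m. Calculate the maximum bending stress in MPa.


I = b * h^3 / 12 = 264 * 715^3 / 12 = 8041569250.0 mm^4
y = h / 2 = 715 / 2 = 357.5 mm
M = 63 kN-m = 63000000.0 N-mm
sigma = M * y / I = 63000000.0 * 357.5 / 8041569250.0
= 2.8 MPa

2.8 MPa


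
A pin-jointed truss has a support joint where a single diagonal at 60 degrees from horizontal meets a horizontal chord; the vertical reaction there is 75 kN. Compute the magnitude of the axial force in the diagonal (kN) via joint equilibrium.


At the joint, only the diagonal has a vertical component, so vertical equilibrium gives:
F * sin(60) = 75
F = 75 / sin(60)
= 75 / 0.866025
= 86.6 kN

86.6 kN


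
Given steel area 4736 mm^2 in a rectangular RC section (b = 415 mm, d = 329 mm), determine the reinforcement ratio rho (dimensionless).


rho = As / (b * d)
= 4736 / (415 * 329)
= 4736 / 136535
= 0.034687 (dimensionless)

0.034687 (dimensionless)


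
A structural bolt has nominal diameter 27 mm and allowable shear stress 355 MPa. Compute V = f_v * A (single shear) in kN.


A = pi * d^2 / 4 = pi * 27^2 / 4 = 572.5553 mm^2
V = f_v * A / 1000 = 355 * 572.5553 / 1000
= 203.2571 kN

203.2571 kN


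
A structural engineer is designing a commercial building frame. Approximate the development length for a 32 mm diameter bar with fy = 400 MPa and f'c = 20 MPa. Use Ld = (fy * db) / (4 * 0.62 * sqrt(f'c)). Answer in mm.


Ld = (fy * db) / (4 * 0.62 * sqrt(f'c))
= (400 * 32) / (4 * 0.62 * sqrt(20))
= 12800 / 11.0909
= 1154.1 mm

1154.1 mm


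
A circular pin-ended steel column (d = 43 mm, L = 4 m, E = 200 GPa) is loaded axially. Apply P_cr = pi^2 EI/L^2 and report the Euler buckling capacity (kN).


I = pi * d^4 / 64 = 167820.0 mm^4
L = 4000.0 mm
P_cr = pi^2 * E * I / L^2
= 9.8696 * 200000.0 * 167820.0 / 4000.0^2
= 20703.96 N = 20.704 kN

20.704 kN


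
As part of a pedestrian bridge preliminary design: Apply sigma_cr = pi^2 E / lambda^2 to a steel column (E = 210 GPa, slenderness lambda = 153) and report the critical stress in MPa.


sigma_cr = pi^2 * E / lambda^2
= 9.8696 * 210000.0 / 153^2
= 9.8696 * 210000.0 / 23409
= 88.5393 MPa

88.5393 MPa


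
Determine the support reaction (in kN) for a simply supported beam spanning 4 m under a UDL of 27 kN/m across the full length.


Total load = w * L = 27 * 4 = 108 kN
By symmetry, each reaction R = total / 2 = 108 / 2 = 54.0 kN

54.0 kN


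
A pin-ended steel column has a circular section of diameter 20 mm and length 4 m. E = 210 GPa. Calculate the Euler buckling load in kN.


I = pi * d^4 / 64 = 7853.98 mm^4
L = 4000.0 mm
P_cr = pi^2 * E * I / L^2
= 9.8696 * 210000.0 * 7853.98 / 4000.0^2
= 1017.39 N = 1.0174 kN

1.0174 kN


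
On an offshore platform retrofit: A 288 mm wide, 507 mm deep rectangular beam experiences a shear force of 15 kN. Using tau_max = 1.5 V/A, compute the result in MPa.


A = b * h = 288 * 507 = 146016 mm^2
V = 15 kN = 15000.0 N
tau_max = 1.5 * V / A = 1.5 * 15000.0 / 146016
= 0.1541 MPa

0.1541 MPa


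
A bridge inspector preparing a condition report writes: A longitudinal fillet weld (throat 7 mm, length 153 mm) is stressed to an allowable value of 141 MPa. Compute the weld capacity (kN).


Strength = throat * length * allowable stress
= 7 * 153 * 141 N
= 151011 N
= 151.01 kN

151.01 kN


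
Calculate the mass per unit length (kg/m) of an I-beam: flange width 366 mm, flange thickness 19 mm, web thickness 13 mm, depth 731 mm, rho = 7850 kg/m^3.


A_flanges = 2 * 366 * 19 = 13908 mm^2
A_web = (731 - 2 * 19) * 13 = 9009 mm^2
A_total = 13908 + 9009 = 22917 mm^2 = 0.022917 m^2
Weight = rho * A = 7850 * 0.022917 = 179.8984 kg/m

179.8984 kg/m


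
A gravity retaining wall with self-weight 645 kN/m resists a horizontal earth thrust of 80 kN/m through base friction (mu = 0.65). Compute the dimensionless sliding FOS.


Resisting force = mu * W = 0.65 * 645 = 419.25 kN/m
FOS = Resisting / Driving = 419.25 / 80
= 5.2406 (dimensionless)

5.2406 (dimensionless)


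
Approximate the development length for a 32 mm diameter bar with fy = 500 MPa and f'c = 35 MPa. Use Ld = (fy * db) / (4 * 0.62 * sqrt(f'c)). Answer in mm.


Ld = (fy * db) / (4 * 0.62 * sqrt(f'c))
= (500 * 32) / (4 * 0.62 * sqrt(35))
= 16000 / 14.6719
= 1090.52 mm

1090.52 mm


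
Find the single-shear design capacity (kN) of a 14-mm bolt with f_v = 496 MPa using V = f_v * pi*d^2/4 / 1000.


A = pi * d^2 / 4 = pi * 14^2 / 4 = 153.938 mm^2
V = f_v * A / 1000 = 496 * 153.938 / 1000
= 76.3533 kN

76.3533 kN


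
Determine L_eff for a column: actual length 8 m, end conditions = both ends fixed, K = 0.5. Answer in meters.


L_eff = K * L
= 0.5 * 8
= 4.0 m

4.0 m


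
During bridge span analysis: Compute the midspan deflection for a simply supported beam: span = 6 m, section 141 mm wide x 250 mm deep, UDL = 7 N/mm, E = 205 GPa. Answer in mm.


I = 141 * 250^3 / 12 = 183593750.0 mm^4
L = 6000.0 mm, w = 7 N/mm, E = 205000.0 MPa
delta = 5 * w * L^4 / (384 * E * I)
= 5 * 7 * 6000.0^4 / (384 * 205000.0 * 183593750.0)
= 3.1386 mm

3.1386 mm


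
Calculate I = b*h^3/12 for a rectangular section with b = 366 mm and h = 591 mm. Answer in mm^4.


I = b * h^3 / 12
= 366 * 591^3 / 12
= 366 * 206425071 / 12
= 6295964665.5 mm^4

6295964665.5 mm^4


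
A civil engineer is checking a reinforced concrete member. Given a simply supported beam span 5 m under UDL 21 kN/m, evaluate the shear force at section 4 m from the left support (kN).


R_A = w * L / 2 = 21 * 5 / 2 = 52.5 kN
V(x) = R_A - w * x = 52.5 - 21 * 4
= -31.5 kN

-31.5 kN


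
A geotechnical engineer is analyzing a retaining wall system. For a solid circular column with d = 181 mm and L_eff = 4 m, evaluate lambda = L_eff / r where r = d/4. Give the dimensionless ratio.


Radius of gyration r = d / 4 = 181 / 4 = 45.25 mm
L_eff = 4000.0 mm
Slenderness ratio = L / r = 4000.0 / 45.25 = 88.4 (dimensionless)

88.4 (dimensionless)


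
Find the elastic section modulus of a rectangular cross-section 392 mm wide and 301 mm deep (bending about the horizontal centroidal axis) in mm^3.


S = b * h^2 / 6
= 392 * 301^2 / 6
= 392 * 90601 / 6
= 5919265.33 mm^3

5919265.33 mm^3


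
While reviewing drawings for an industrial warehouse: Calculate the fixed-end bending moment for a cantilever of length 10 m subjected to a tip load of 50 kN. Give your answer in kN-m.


For a cantilever with a point load at the free end:
M_max = P * L = 50 * 10 = 500 kN-m

500 kN-m


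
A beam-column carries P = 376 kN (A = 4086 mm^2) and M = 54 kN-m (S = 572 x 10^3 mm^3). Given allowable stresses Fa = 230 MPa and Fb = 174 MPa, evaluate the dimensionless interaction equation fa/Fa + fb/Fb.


f_a = P / A = 376000.0 / 4086 = 92.0215 MPa
f_b = M / S = 54000000.0 / 572000.0 = 94.4056 MPa
Ratio = f_a / Fa + f_b / Fb
= 92.0215 / 230 + 94.4056 / 174
= 0.9427 (dimensionless)

0.9427 (dimensionless)


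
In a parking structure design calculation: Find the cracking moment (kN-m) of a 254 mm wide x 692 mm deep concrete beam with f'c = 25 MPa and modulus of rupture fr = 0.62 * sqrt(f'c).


fr = 0.62 * sqrt(25) = 0.62 * 5.0 = 3.1 MPa
I = 254 * 692^3 / 12 = 7014080629.33 mm^4
y_t = 346.0 mm
M_cr = fr * I / y_t = 3.1 * 7014080629.33 / 346.0 N-mm
= 62.8429 kN-m

62.8429 kN-m


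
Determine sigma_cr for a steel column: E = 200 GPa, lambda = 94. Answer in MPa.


sigma_cr = pi^2 * E / lambda^2
= 9.8696 * 200000.0 / 94^2
= 9.8696 * 200000.0 / 8836
= 223.3953 MPa

223.3953 MPa


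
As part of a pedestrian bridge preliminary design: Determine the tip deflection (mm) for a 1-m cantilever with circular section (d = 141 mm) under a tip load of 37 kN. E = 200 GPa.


I = pi * d^4 / 64 = pi * 141^4 / 64 = 19401993.26 mm^4
L = 1000.0 mm, P = 37000.0 N, E = 200000.0 MPa
delta = P * L^3 / (3 * E * I)
= 37000.0 * 1000.0^3 / (3 * 200000.0 * 19401993.26)
= 3.1784 mm

3.1784 mm


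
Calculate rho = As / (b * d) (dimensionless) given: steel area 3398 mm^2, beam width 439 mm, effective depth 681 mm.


rho = As / (b * d)
= 3398 / (439 * 681)
= 3398 / 298959
= 0.011366 (dimensionless)

0.011366 (dimensionless)


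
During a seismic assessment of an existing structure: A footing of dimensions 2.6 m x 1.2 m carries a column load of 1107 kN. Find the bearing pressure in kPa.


A = 2.6 * 1.2 = 3.12 m^2
q = P / A = 1107 / 3.12
= 354.8077 kPa

354.8077 kPa


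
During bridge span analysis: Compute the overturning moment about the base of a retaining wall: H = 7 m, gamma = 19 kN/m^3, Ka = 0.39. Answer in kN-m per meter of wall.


Pa = 0.5 * Ka * gamma * H^2
= 0.5 * 0.39 * 19 * 7^2
= 181.545 kN/m
Arm = H / 3 = 7 / 3 = 2.3333 m
Mo = Pa * arm = Pa * H / 3 = 181.545 * 7 / 3 = 423.605 kN-m/m

423.605 kN-m/m


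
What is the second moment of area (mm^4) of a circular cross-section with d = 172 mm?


r = d / 2 = 172 / 2 = 86.0 mm
I = pi * r^4 / 4 = pi * 86.0^4 / 4
= 42961920.42 mm^4

42961920.42 mm^4


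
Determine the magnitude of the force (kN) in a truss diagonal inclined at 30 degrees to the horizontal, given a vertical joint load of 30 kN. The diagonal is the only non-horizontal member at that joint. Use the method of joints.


At the joint, only the diagonal has a vertical component, so vertical equilibrium gives:
F * sin(30) = 30
F = 30 / sin(30)
= 30 / 0.5
= 60.0 kN

60.0 kN


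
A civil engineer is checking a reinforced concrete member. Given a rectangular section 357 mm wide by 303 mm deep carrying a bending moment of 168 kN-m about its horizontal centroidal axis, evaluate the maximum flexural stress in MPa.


I = b * h^3 / 12 = 357 * 303^3 / 12 = 827589278.25 mm^4
y = h / 2 = 303 / 2 = 151.5 mm
M = 168 kN-m = 168000000.0 N-mm
sigma = M * y / I = 168000000.0 * 151.5 / 827589278.25
= 30.75 MPa

30.75 MPa


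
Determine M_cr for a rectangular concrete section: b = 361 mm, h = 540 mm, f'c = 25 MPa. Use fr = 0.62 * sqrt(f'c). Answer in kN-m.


fr = 0.62 * sqrt(25) = 0.62 * 5.0 = 3.1 MPa
I = 361 * 540^3 / 12 = 4737042000.0 mm^4
y_t = 270.0 mm
M_cr = fr * I / y_t = 3.1 * 4737042000.0 / 270.0 N-mm
= 54.3883 kN-m

54.3883 kN-m


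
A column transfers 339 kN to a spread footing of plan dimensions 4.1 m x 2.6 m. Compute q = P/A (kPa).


A = 4.1 * 2.6 = 10.66 m^2
q = P / A = 339 / 10.66
= 31.8011 kPa

31.8011 kPa


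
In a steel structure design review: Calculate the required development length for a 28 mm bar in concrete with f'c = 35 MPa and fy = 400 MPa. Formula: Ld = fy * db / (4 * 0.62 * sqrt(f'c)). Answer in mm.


Ld = (fy * db) / (4 * 0.62 * sqrt(f'c))
= (400 * 28) / (4 * 0.62 * sqrt(35))
= 11200 / 14.6719
= 763.37 mm

763.37 mm


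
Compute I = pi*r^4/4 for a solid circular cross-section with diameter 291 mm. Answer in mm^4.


r = d / 2 = 291 / 2 = 145.5 mm
I = pi * r^4 / 4 = pi * 145.5^4 / 4
= 351999344.44 mm^4

351999344.44 mm^4


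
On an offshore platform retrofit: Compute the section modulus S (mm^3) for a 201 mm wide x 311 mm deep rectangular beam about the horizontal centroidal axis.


S = b * h^2 / 6
= 201 * 311^2 / 6
= 201 * 96721 / 6
= 3240153.5 mm^3

3240153.5 mm^3


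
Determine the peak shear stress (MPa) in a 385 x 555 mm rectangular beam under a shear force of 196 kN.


A = b * h = 385 * 555 = 213675 mm^2
V = 196 kN = 196000.0 N
tau_max = 1.5 * V / A = 1.5 * 196000.0 / 213675
= 1.3759 MPa

1.3759 MPa


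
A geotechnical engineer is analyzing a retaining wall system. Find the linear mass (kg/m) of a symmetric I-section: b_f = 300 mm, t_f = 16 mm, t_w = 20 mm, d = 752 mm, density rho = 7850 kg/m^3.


A_flanges = 2 * 300 * 16 = 9600 mm^2
A_web = (752 - 2 * 16) * 20 = 14400 mm^2
A_total = 9600 + 14400 = 24000 mm^2 = 0.024000 m^2
Weight = rho * A = 7850 * 0.024000 = 188.4 kg/m

188.4 kg/m


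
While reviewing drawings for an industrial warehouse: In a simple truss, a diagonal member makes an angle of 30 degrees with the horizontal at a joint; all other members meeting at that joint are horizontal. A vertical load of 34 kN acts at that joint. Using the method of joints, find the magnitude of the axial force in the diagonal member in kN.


At the joint, only the diagonal has a vertical component, so vertical equilibrium gives:
F * sin(30) = 34
F = 34 / sin(30)
= 34 / 0.5
= 68.0 kN

68.0 kN


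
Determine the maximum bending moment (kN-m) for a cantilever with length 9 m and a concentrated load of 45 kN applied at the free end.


For a cantilever with a point load at the free end:
M_max = P * L = 45 * 9 = 405 kN-m

405 kN-m


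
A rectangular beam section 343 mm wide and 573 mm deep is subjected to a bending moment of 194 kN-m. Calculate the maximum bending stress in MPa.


I = b * h^3 / 12 = 343 * 573^3 / 12 = 5377454444.25 mm^4
y = h / 2 = 573 / 2 = 286.5 mm
M = 194 kN-m = 194000000.0 N-mm
sigma = M * y / I = 194000000.0 * 286.5 / 5377454444.25
= 10.34 MPa

10.34 MPa


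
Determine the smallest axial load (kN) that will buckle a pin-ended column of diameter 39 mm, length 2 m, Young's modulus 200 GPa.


I = pi * d^4 / 64 = 113560.77 mm^4
L = 2000.0 mm
P_cr = pi^2 * E * I / L^2
= 9.8696 * 200000.0 * 113560.77 / 2000.0^2
= 56039.99 N = 56.04 kN

56.04 kN


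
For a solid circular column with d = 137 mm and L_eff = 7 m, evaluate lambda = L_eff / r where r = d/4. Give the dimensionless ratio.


Radius of gyration r = d / 4 = 137 / 4 = 34.25 mm
L_eff = 7000.0 mm
Slenderness ratio = L / r = 7000.0 / 34.25 = 204.38 (dimensionless)

204.38 (dimensionless)


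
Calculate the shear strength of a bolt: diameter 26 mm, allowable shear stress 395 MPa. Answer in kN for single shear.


A = pi * d^2 / 4 = pi * 26^2 / 4 = 530.9292 mm^2
V = f_v * A / 1000 = 395 * 530.9292 / 1000
= 209.717 kN

209.717 kN


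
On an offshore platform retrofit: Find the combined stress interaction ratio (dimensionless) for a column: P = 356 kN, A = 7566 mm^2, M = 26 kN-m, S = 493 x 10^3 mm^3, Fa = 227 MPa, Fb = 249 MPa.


f_a = P / A = 356000.0 / 7566 = 47.0526 MPa
f_b = M / S = 26000000.0 / 493000.0 = 52.7383 MPa
Ratio = f_a / Fa + f_b / Fb
= 47.0526 / 227 + 52.7383 / 249
= 0.4191 (dimensionless)

0.4191 (dimensionless)


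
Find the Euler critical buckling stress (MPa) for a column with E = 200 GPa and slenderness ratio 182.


sigma_cr = pi^2 * E / lambda^2
= 9.8696 * 200000.0 / 182^2
= 9.8696 * 200000.0 / 33124
= 59.5919 MPa

59.5919 MPa


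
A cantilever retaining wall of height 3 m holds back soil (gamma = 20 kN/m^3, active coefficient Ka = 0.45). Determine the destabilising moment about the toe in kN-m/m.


Pa = 0.5 * Ka * gamma * H^2
= 0.5 * 0.45 * 20 * 3^2
= 40.5 kN/m
Arm = H / 3 = 3 / 3 = 1.0 m
Mo = Pa * arm = Pa * H / 3 = 40.5 * 3 / 3 = 40.5 kN-m/m

40.5 kN-m/m


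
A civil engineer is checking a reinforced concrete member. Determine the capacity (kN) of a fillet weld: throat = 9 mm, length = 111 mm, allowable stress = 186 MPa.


Strength = throat * length * allowable stress
= 9 * 111 * 186 N
= 185814 N
= 185.81 kN

185.81 kN


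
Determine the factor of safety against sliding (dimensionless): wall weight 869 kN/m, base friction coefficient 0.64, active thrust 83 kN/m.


Resisting force = mu * W = 0.64 * 869 = 556.16 kN/m
FOS = Resisting / Driving = 556.16 / 83
= 6.7007 (dimensionless)

6.7007 (dimensionless)


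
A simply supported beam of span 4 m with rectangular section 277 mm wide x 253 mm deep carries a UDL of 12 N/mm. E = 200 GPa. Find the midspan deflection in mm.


I = 277 * 253^3 / 12 = 373817894.08 mm^4
L = 4000.0 mm, w = 12 N/mm, E = 200000.0 MPa
delta = 5 * w * L^4 / (384 * E * I)
= 5 * 12 * 4000.0^4 / (384 * 200000.0 * 373817894.08)
= 0.535 mm

0.535 mm


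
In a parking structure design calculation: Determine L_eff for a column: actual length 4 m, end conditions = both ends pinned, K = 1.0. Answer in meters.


L_eff = K * L
= 1.0 * 4
= 4.0 m

4.0 m


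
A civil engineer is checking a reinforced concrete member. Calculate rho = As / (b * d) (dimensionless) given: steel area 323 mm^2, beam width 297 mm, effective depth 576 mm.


rho = As / (b * d)
= 323 / (297 * 576)
= 323 / 171072
= 0.001888 (dimensionless)

0.001888 (dimensionless)


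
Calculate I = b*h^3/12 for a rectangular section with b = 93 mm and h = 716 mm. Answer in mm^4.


I = b * h^3 / 12
= 93 * 716^3 / 12
= 93 * 367061696 / 12
= 2844728144.0 mm^4

2844728144.0 mm^4


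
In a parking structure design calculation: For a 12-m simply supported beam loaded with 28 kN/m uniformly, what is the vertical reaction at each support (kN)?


Total load = w * L = 28 * 12 = 336 kN
By symmetry, each reaction R = total / 2 = 336 / 2 = 168.0 kN

168.0 kN


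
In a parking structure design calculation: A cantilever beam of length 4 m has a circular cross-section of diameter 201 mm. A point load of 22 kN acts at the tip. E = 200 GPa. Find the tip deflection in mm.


I = pi * d^4 / 64 = pi * 201^4 / 64 = 80122432.96 mm^4
L = 4000.0 mm, P = 22000.0 N, E = 200000.0 MPa
delta = P * L^3 / (3 * E * I)
= 22000.0 * 4000.0^3 / (3 * 200000.0 * 80122432.96)
= 29.2885 mm

29.2885 mm


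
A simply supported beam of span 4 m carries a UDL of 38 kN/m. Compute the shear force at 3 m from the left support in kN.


R_A = w * L / 2 = 38 * 4 / 2 = 76.0 kN
V(x) = R_A - w * x = 76.0 - 38 * 3
= -38.0 kN

-38.0 kN


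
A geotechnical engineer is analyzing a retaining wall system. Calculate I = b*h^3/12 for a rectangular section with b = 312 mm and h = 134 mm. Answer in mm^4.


I = b * h^3 / 12
= 312 * 134^3 / 12
= 312 * 2406104 / 12
= 62558704.0 mm^4

62558704.0 mm^4


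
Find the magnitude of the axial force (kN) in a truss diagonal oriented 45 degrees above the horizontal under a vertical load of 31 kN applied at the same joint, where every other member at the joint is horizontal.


At the joint, only the diagonal has a vertical component, so vertical equilibrium gives:
F * sin(45) = 31
F = 31 / sin(45)
= 31 / 0.707107
= 43.84 kN

43.84 kN


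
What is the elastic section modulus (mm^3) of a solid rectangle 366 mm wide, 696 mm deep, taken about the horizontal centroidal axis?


S = b * h^2 / 6
= 366 * 696^2 / 6
= 366 * 484416 / 6
= 29549376.0 mm^3

29549376.0 mm^3


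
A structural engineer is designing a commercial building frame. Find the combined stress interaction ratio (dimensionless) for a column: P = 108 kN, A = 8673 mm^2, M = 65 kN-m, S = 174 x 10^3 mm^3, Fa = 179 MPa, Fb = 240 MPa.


f_a = P / A = 108000.0 / 8673 = 12.4524 MPa
f_b = M / S = 65000000.0 / 174000.0 = 373.5632 MPa
Ratio = f_a / Fa + f_b / Fb
= 12.4524 / 179 + 373.5632 / 240
= 1.6261 (dimensionless)

1.6261 (dimensionless)


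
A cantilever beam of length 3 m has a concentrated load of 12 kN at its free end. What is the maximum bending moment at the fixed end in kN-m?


For a cantilever with a point load at the free end:
M_max = P * L = 12 * 3 = 36 kN-m

36 kN-m


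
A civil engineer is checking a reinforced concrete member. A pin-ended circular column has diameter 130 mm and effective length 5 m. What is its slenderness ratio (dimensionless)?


Radius of gyration r = d / 4 = 130 / 4 = 32.5 mm
L_eff = 5000.0 mm
Slenderness ratio = L / r = 5000.0 / 32.5 = 153.85 (dimensionless)

153.85 (dimensionless)


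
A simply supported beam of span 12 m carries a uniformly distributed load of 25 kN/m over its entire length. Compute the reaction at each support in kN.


Total load = w * L = 25 * 12 = 300 kN
By symmetry, each reaction R = total / 2 = 300 / 2 = 150.0 kN

150.0 kN


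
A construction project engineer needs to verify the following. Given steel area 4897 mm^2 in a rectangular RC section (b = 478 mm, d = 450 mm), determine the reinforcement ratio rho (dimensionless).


rho = As / (b * d)
= 4897 / (478 * 450)
= 4897 / 215100
= 0.022766 (dimensionless)

0.022766 (dimensionless)


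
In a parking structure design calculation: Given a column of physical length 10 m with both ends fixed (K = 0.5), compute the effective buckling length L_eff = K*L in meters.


L_eff = K * L
= 0.5 * 10
= 5.0 m

5.0 m


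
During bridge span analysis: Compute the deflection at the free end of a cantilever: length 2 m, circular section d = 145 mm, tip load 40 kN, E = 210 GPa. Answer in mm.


I = pi * d^4 / 64 = pi * 145^4 / 64 = 21699109.31 mm^4
L = 2000.0 mm, P = 40000.0 N, E = 210000.0 MPa
delta = P * L^3 / (3 * E * I)
= 40000.0 * 2000.0^3 / (3 * 210000.0 * 21699109.31)
= 23.4082 mm

23.4082 mm


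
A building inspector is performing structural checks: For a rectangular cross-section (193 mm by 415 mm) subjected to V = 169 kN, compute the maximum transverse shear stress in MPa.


A = b * h = 193 * 415 = 80095 mm^2
V = 169 kN = 169000.0 N
tau_max = 1.5 * V / A = 1.5 * 169000.0 / 80095
= 3.165 MPa

3.165 MPa


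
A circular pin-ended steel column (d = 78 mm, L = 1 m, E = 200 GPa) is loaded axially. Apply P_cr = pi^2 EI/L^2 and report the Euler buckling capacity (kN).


I = pi * d^4 / 64 = 1816972.31 mm^4
L = 1000.0 mm
P_cr = pi^2 * E * I / L^2
= 9.8696 * 200000.0 * 1816972.31 / 1000.0^2
= 3586559.59 N = 3586.5596 kN

3586.5596 kN


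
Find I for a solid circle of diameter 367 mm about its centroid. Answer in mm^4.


r = d / 2 = 367 / 2 = 183.5 mm
I = pi * r^4 / 4 = pi * 183.5^4 / 4
= 890500475.54 mm^4

890500475.54 mm^4
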